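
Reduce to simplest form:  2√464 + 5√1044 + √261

2√464 = 8*√29; 5√1044 = 30*√29; √261 = 3*√29
Combine: (8 + 30 + 3)·√29 = 41*√29

41*√29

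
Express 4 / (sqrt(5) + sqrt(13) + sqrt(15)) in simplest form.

Group as (sqrt(13) + sqrt(15)) + sqrt(5); multiply by (sqrt(13) + sqrt(15)) - sqrt(5), then rationalise the remaining surd.

(-40*sqrt(39) + 12*sqrt(15) + 28*sqrt(13) + 92*sqrt(5))/251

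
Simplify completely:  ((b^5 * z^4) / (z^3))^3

Inside the bracket: b^5 * z^1
Raise to the power 3: b^15 * z^3

b^15*z^3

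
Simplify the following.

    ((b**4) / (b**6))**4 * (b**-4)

Inside the bracket: (b**-2)
Raise to the power 4: (b**-8)
Multiply by (b**-4): add exponents.

b**(-12)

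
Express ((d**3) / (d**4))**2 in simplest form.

Inside the bracket: (d**-1)
Raise to the power 2: (d**-2)

d**(-2)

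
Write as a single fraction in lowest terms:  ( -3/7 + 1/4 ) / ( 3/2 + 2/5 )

Numerator: -3/7 + 1/4 = -5/28
Denominator: 3/2 + 2/5 = 19/10
Divide: (-5/28) · (10/19) = -25/266

-25/266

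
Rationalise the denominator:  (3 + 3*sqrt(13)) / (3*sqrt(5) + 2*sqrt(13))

Multiply numerator and denominator by -3*sqrt(5) + 2*sqrt(13).
Denominator becomes 7; numerator becomes -9*sqrt(65) - 9*sqrt(5) + 6*sqrt(13) + 78.

(-9*sqrt(65) - 9*sqrt(5) + 6*sqrt(13) + 78)/7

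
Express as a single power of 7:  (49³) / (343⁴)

7^(-6)

49³ = 7^6; 343⁴ = 7^12
Combine exponents: 7^(-6)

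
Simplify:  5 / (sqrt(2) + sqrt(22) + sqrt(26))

(-10*sqrt(286) - 5*sqrt(26) + 15*sqrt(22) + 115*sqrt(2))/86

Group as (sqrt(2) + sqrt(22)) + sqrt(26); multiply by (sqrt(2) + sqrt(22)) - sqrt(26), then rationalise the remaining surd.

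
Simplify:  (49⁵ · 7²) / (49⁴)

7^4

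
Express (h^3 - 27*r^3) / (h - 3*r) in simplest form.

h^2 + 3*h*r + 9*r^2

Factor as (a-b)(a^2+ab+b^2) with a=h, b=(3*r).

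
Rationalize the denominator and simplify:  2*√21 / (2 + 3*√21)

Multiply numerator and denominator by -3*√21 + 2.
Denominator becomes -185; numerator becomes -126 + 4*√21.

(-4*√21 + 126)/185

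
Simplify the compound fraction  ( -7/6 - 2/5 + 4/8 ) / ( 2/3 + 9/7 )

Numerator: -7/6 - 2/5 + 4/8 = -16/15
Denominator: 2/3 + 9/7 = 41/21
Divide: (-16/15) · (21/41) = -112/205

-112/205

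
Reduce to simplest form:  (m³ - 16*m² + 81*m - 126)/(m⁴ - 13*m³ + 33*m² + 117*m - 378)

1/(m + 3)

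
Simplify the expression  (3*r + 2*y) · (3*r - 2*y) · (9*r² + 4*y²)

81*r⁴ - 16*y⁴

((3*r)+(2*y))((3*r)-(2*y)) = 9*r² - 4*y²; continue pairing.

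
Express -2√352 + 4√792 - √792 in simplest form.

2√352 = 8*√22; 4√792 = 24*√22; √792 = 6*√22
Combine: (-8 + 24 - 6)·√22 = 10*√22

10*√22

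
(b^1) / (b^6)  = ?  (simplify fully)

Quotient: (b^-5)

b^(-5)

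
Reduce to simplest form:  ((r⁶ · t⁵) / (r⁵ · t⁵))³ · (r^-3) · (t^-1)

Inside the bracket: r¹
Raise to the power 3: r³
Multiply by (r^-3) · (t^-1): add exponents.

1/t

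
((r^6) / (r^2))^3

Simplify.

r^12

Inside the bracket: r^4
Raise to the power 3: r^12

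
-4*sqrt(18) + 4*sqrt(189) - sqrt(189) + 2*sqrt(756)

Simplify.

-12*sqrt(2) + 21*sqrt(21)

4*sqrt(18) = 12*sqrt(2); 4*sqrt(189) = 12*sqrt(21); sqrt(189) = 3*sqrt(21); 2*sqrt(756) = 12*sqrt(21)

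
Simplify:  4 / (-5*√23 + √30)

Multiply numerator and denominator by √30 + 5*√23.
Denominator becomes -545; numerator becomes 4*√30 + 20*√23.

(-20*√23 - 4*√30)/545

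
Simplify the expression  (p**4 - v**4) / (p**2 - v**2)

p**2 + v**2

Factor p**4 - v**4 and cancel (p**2 - v**2).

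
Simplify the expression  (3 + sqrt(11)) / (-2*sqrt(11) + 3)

(-31 - 9*sqrt(11))/35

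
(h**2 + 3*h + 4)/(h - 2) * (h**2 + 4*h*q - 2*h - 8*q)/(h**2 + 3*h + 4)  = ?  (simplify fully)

h + 4*q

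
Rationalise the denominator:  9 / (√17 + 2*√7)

(-9*√17 + 18*√7)/11

Multiply numerator and denominator by -√17 + 2*√7.
Denominator becomes 11; numerator becomes -9*√17 + 18*√7.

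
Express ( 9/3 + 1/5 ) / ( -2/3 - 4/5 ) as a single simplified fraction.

Numerator: 9/3 + 1/5 = 16/5
Denominator: -2/3 - 4/5 = -22/15
Divide: (16/5) · (-15/22) = -24/11

-24/11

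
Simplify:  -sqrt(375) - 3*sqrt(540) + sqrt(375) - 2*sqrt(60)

sqrt(375) = 5*sqrt(15); 3*sqrt(540) = 18*sqrt(15); sqrt(375) = 5*sqrt(15); 2*sqrt(60) = 4*sqrt(15)
Combine: (-5 - 18 + 5 - 4)·sqrt(15) = -22*sqrt(15)

-22*sqrt(15)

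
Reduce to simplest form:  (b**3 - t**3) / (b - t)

b**2 + b*t + t**2

Apply the difference-of-cubes factorisation and cancel (b - t).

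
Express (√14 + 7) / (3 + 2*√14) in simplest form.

(7 + 11*√14)/47

Multiply numerator and denominator by -2*√14 + 3.
Denominator becomes -47; numerator becomes -11*√14 - 7.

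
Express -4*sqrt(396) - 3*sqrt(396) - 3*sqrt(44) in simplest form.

-48*sqrt(11)

4*sqrt(396) = 24*sqrt(11); 3*sqrt(396) = 18*sqrt(11); 3*sqrt(44) = 6*sqrt(11)
Combine: (-24 - 18 - 6)·sqrt(11) = -48*sqrt(11)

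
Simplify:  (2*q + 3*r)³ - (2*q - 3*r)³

72*q²*r + 54*r³

Write as f((2*q),(3*r)) - f((2*q),-(3*r)) and expand.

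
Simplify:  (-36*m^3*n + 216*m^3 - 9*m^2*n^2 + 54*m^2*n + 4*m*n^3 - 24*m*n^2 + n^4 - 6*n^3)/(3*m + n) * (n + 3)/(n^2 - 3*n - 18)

Factor: -36*m^3*n + 216*m^3 - 9*m^2*n^2 + 54*m^2*n + 4*m*n^3 - 24*m*n^2 + n^4 - 6*n^3 = (-3*m + n)*(n - 6)*(4*m + n)*(3*m + n);  n^2 - 3*n - 18 = (n + 3)*(n - 6)
Cancel the common factors (n + 3), (3*m + n), (n - 6).

-12*m^2 + m*n + n^2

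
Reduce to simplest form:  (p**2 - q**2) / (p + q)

p - q

p**2 - q**2 factors as (p - q)*(p + q).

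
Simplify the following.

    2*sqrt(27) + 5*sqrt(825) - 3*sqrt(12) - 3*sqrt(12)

2*sqrt(27) = 6*sqrt(3); 5*sqrt(825) = 25*sqrt(33); 3*sqrt(12) = 6*sqrt(3); 3*sqrt(12) = 6*sqrt(3)

-6*sqrt(3) + 25*sqrt(33)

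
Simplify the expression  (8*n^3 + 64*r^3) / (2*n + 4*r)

(4*r)^3 + (2*n)^3 = (2*n + 4*r)(4*n^2 - 8*n*r + 16*r^2).

4*n^2 - 8*n*r + 16*r^2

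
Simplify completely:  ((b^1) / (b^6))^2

b^(-10)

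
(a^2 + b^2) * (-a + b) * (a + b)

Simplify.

Pair the conjugate factors: (b+a)(b-a) = -a^2 + b^2, then repeat with the next factor.

-a^4 + b^4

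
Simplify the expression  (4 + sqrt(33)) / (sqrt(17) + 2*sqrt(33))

(-sqrt(561) - 4*sqrt(17) + 8*sqrt(33) + 66)/115

Multiply numerator and denominator by -sqrt(17) + 2*sqrt(33).
Denominator becomes 115; numerator becomes -sqrt(561) - 4*sqrt(17) + 8*sqrt(33) + 66.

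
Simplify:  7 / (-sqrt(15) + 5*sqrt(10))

(7*sqrt(15) + 35*sqrt(10))/235

Multiply numerator and denominator by sqrt(15) + 5*sqrt(10).
Denominator becomes 235; numerator becomes 7*sqrt(15) + 35*sqrt(10).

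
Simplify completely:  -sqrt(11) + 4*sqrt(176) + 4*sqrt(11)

19*sqrt(11)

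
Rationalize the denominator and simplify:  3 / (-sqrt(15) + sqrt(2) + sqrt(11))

(sqrt(15) + 3*sqrt(11) + 12*sqrt(2) + sqrt(330))/14

Group as (sqrt(2) + sqrt(11)) - sqrt(15); multiply by (sqrt(2) + sqrt(11)) + sqrt(15), then rationalise the remaining surd.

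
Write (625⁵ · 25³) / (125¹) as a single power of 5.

5^23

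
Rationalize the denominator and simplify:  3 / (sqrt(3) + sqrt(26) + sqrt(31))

Group as (sqrt(3) + sqrt(31)) + sqrt(26); multiply by (sqrt(3) + sqrt(31)) - sqrt(26), then rationalise the remaining surd.

(-3*sqrt(2418) - 3*sqrt(31) + 12*sqrt(26) + 81*sqrt(3))/154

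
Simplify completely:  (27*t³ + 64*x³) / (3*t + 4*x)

Factor as (a+b)(a^2-ab+b^2) with a=(3*t), b=(4*x).

9*t² - 12*t*x + 16*x²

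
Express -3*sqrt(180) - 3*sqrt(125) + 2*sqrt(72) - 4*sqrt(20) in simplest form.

3*sqrt(180) = 18*sqrt(5); 3*sqrt(125) = 15*sqrt(5); 2*sqrt(72) = 12*sqrt(2); 4*sqrt(20) = 8*sqrt(5)

-41*sqrt(5) + 12*sqrt(2)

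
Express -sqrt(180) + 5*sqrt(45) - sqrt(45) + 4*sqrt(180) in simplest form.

sqrt(180) = 6*sqrt(5); 5*sqrt(45) = 15*sqrt(5); sqrt(45) = 3*sqrt(5); 4*sqrt(180) = 24*sqrt(5)
Combine: (-6 + 15 - 3 + 24)·sqrt(5) = 30*sqrt(5)

30*sqrt(5)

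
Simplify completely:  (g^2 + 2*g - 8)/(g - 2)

g + 4

Factor: g^2 + 2*g - 8 = (g + 4)*(g - 2)
Cancel the common factor (g - 2).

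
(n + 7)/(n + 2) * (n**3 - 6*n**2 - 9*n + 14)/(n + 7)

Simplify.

n**2 - 8*n + 7

Factor: n**3 - 6*n**2 - 9*n + 14 = (n - 1)*(n + 2)*(n - 7)
Cancel the common factors (n + 7), (n + 2).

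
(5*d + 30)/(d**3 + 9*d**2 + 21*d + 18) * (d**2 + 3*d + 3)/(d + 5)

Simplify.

Factor: 5*d + 30 = 5*(d + 6);  d**3 + 9*d**2 + 21*d + 18 = (d + 6)*(d**2 + 3*d + 3)
Cancel the common factors (d**2 + 3*d + 3), (d + 6).

5/(d + 5)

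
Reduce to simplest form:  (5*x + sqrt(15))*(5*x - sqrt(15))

25*x**2 - 15

Product of conjugates: (P+Q)(P-Q) = P**2 - Q**2.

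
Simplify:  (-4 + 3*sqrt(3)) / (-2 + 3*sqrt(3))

Multiply numerator and denominator by -3*sqrt(3) - 2.
Denominator becomes -23; numerator becomes -19 + 6*sqrt(3).

(-6*sqrt(3) + 19)/23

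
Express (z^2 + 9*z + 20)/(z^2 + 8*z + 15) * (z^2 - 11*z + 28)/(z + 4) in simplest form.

Factor: z^2 + 9*z + 20 = (z + 5)*(z + 4);  z^2 + 8*z + 15 = (z + 5)*(z + 3);  z^2 - 11*z + 28 = (z - 4)*(z - 7)
Cancel the common factors (z + 4), (z + 5).

(z^2 - 11*z + 28)/(z + 3)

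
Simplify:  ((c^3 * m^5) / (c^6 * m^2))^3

Inside the bracket: (c^-3) * m^3
Raise to the power 3: (c^-9) * m^9

m^9/c^9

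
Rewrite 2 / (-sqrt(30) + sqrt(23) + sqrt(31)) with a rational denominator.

(-12*sqrt(30) + 11*sqrt(31) + 19*sqrt(23) + sqrt(21390))/569

Group as (sqrt(23) + sqrt(31)) - sqrt(30); multiply by (sqrt(23) + sqrt(31)) + sqrt(30), then rationalise the remaining surd.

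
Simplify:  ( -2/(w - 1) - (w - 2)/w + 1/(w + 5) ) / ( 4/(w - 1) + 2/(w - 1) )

Numerator: -2/(w - 1) - (w - 2)/w + 1/(w + 5) = (-w³ - 3*w² + 2*w - 10)/(w³ + 4*w² - 5*w)
Denominator: 4/(w - 1) + 2/(w - 1) = 6/(w - 1)
Divide: ((-w³ - 3*w² + 2*w - 10)/(w³ + 4*w² - 5*w)) · (w/6 - 1/6) = (-w³ - 3*w² + 2*w - 10)/(6*w² + 30*w)

(-w³ - 3*w² + 2*w - 10)/(6*w² + 30*w)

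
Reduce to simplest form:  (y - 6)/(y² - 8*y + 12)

1/(y - 2)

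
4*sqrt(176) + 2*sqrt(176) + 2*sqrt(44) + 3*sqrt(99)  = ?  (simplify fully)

4*sqrt(176) = 16*sqrt(11); 2*sqrt(176) = 8*sqrt(11); 2*sqrt(44) = 4*sqrt(11); 3*sqrt(99) = 9*sqrt(11)
Combine: (16 + 8 + 4 + 9)·sqrt(11) = 37*sqrt(11)

37*sqrt(11)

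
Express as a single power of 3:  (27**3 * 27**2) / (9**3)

3**9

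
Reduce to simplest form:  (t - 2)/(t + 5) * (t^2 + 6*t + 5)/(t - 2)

Factor: t^2 + 6*t + 5 = (t + 1)*(t + 5)
Cancel the common factors (t + 5), (t - 2).

t + 1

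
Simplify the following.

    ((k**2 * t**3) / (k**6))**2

t**6/k**8

Inside the bracket: (k**-4) * t**3
Raise to the power 2: (k**-8) * t**6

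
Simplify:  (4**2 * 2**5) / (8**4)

2**(-3)

4**2 = 2**4; 2**5 = 2**5; 8**4 = 2**12
Combine exponents: 2**(-3)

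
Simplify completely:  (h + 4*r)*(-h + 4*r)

-h^2 + 16*r^2

Product of conjugates: (P+Q)(P-Q) = P^2 - Q^2.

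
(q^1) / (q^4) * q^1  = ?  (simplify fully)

q^(-2)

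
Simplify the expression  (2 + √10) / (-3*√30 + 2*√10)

Multiply numerator and denominator by 2*√10 + 3*√30.
Denominator becomes -230; numerator becomes 4*√10 + 20 + 6*√30 + 30*√3.

(-15*√3 - 3*√30 - 10 - 2*√10)/115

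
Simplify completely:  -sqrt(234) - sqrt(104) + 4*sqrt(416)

sqrt(234) = 3*sqrt(26); sqrt(104) = 2*sqrt(26); 4*sqrt(416) = 16*sqrt(26)
Combine: (-3 - 2 + 16)·sqrt(26) = 11*sqrt(26)

11*sqrt(26)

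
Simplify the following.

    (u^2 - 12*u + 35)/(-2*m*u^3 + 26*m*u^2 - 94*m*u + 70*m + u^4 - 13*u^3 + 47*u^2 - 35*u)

1/(-2*m*u + 2*m + u^2 - u)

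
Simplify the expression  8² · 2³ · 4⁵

8² = 2^6; 2³ = 2^3; 4⁵ = 2^10
Combine exponents: 2^19

2^19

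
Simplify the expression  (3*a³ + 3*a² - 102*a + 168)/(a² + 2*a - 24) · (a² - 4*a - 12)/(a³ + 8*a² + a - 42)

(3*a² - 12*a - 36)/(a² + 9*a + 18)

Factor: 3*a³ + 3*a² - 102*a + 168 = 3·(a - 4)·(a + 7)·(a - 2);  a² + 2*a - 24 = (a - 4)·(a + 6);  a² - 4*a - 12 = (a + 2)·(a - 6);  a³ + 8*a² + a - 42 = (a + 7)·(a + 3)·(a - 2)
Cancel the common factors (a - 4), (a - 2), (a + 7).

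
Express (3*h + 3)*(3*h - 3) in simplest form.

9*h^2 - 9

Product of conjugates: (P+Q)(P-Q) = P^2 - Q^2.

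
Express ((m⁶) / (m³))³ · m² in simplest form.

m^11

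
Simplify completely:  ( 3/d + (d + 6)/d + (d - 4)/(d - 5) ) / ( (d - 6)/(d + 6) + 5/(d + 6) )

Numerator: 3/d + (d + 6)/d + (d - 4)/(d - 5) = (2*d² - 45)/(d² - 5*d)
Denominator: (d - 6)/(d + 6) + 5/(d + 6) = (d - 1)/(d + 6)
Divide: ((2*d² - 45)/(d² - 5*d)) · ((d + 6)/(d - 1)) = (2*d³ + 12*d² - 45*d - 270)/(d³ - 6*d² + 5*d)

(2*d³ + 12*d² - 45*d - 270)/(d³ - 6*d² + 5*d)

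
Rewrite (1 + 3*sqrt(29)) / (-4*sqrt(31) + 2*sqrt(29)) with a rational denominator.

Multiply numerator and denominator by 2*sqrt(29) + 4*sqrt(31).
Denominator becomes -380; numerator becomes 2*sqrt(29) + 4*sqrt(31) + 174 + 12*sqrt(899).

(-6*sqrt(899) - 87 - 2*sqrt(31) - sqrt(29))/190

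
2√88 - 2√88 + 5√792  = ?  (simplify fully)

2√88 = 4*√22; 2√88 = 4*√22; 5√792 = 30*√22
Combine: (4 - 4 + 30)·√22 = 30*√22

30*√22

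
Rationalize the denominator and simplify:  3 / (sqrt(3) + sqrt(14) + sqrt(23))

(-sqrt(966) - 3*sqrt(23) + 6*sqrt(14) + 17*sqrt(3))/22

Group as (sqrt(3) + sqrt(14)) + sqrt(23); multiply by (sqrt(3) + sqrt(14)) - sqrt(23), then rationalise the remaining surd.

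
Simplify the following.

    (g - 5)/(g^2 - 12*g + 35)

Factor: g^2 - 12*g + 35 = (g - 7)*(g - 5)
Cancel the common factor (g - 5).

1/(g - 7)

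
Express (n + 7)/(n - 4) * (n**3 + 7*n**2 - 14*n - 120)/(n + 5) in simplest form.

n**2 + 13*n + 42

Factor: n**3 + 7*n**2 - 14*n - 120 = (n - 4)*(n + 5)*(n + 6)
Cancel the common factors (n - 4), (n + 5).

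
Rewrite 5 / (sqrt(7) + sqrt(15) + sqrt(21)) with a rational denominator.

Group as (sqrt(7) + sqrt(15)) + sqrt(21); multiply by (sqrt(7) + sqrt(15)) - sqrt(21), then rationalise the remaining surd.

(-210*sqrt(5) + 5*sqrt(21) + 65*sqrt(15) + 145*sqrt(7))/419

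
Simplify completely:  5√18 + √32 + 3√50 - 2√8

30*√2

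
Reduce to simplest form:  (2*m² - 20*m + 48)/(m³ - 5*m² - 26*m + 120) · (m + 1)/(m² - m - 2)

2/(m² + 3*m - 10)

Factor: 2*m² - 20*m + 48 = 2·(m - 6)·(m - 4);  m³ - 5*m² - 26*m + 120 = (m + 5)·(m - 6)·(m - 4);  m² - m - 2 = (m + 1)·(m - 2)
Cancel the common factors (m - 6), (m + 1), (m - 4).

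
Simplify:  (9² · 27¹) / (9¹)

9² = 3^4; 27¹ = 3^3; 9¹ = 3^2
Combine exponents: 3^5

3^5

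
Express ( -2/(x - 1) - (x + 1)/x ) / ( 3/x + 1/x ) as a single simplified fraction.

(-x^2 - 2*x + 1)/(4*x - 4)

Numerator: -2/(x - 1) - (x + 1)/x = (-x^2 - 2*x + 1)/(x^2 - x)
Denominator: 3/x + 1/x = 4/x
Divide: ((-x^2 - 2*x + 1)/(x^2 - x)) · (x/4) = (-x^2 - 2*x + 1)/(4*x - 4)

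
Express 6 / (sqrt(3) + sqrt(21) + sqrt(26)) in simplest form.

(-9*sqrt(182) - 3*sqrt(26) + 12*sqrt(21) + 66*sqrt(3))/62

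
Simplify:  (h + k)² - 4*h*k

After expansion: h² - 2*h*k + k² — a perfect-square trinomial.

(h - k)²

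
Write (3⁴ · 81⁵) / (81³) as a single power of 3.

3⁴ = 3^4; 81⁵ = 3^20; 81³ = 3^12
Combine exponents: 3^12

3^12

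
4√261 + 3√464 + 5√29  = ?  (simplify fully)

4√261 = 12*√29; 3√464 = 12*√29; 5√29 = 5*√29
Combine: (12 + 12 + 5)·√29 = 29*√29

29*√29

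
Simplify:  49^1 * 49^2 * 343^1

7^9

49^1 = 7^2; 49^2 = 7^4; 343^1 = 7^3
Combine exponents: 7^9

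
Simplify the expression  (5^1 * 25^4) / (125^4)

5^1 = 5^1; 25^4 = 5^8; 125^4 = 5^12
Combine exponents: 5^(-3)

5^(-3)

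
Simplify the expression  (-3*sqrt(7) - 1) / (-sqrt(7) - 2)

Multiply numerator and denominator by -2 + sqrt(7).
Denominator becomes -3; numerator becomes -19 + 5*sqrt(7).

(-5*sqrt(7) + 19)/3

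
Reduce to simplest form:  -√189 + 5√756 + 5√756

√189 = 3*√21; 5√756 = 30*√21; 5√756 = 30*√21
Combine: (-3 + 30 + 30)·√21 = 57*√21

57*√21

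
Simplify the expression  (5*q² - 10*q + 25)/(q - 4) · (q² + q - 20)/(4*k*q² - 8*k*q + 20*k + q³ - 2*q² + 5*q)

Factor: 5*q² - 10*q + 25 = 5·(q² - 2*q + 5);  q² + q - 20 = (q - 4)·(q + 5);  4*k*q² - 8*k*q + 20*k + q³ - 2*q² + 5*q = (q² - 2*q + 5)·(4*k + q)
Cancel the common factors (q² - 2*q + 5), (q - 4).

(5*q + 25)/(4*k + q)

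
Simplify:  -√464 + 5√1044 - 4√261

√464 = 4*√29; 5√1044 = 30*√29; 4√261 = 12*√29
Combine: (-4 + 30 - 12)·√29 = 14*√29

14*√29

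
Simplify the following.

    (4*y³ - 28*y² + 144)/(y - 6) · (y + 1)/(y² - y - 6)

4*y + 4

Factor: 4*y³ - 28*y² + 144 = 4·(y + 2)·(y - 3)·(y - 6);  y² - y - 6 = (y - 3)·(y + 2)
Cancel the common factors (y + 2), (y - 3), (y - 6).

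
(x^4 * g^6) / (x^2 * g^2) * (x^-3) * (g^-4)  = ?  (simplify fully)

1/x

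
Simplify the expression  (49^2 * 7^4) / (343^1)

7^5

49^2 = 7^4; 7^4 = 7^4; 343^1 = 7^3
Combine exponents: 7^5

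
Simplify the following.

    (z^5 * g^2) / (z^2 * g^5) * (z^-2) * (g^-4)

z/g^7

Quotient: z^3 * (g^-3)
Multiply by (z^-2) * (g^-4): add exponents.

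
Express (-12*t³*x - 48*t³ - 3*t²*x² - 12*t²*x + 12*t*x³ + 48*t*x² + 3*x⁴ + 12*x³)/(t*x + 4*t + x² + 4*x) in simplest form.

-12*t² + 9*t*x + 3*x²

Factor: -12*t³*x - 48*t³ - 3*t²*x² - 12*t²*x + 12*t*x³ + 48*t*x² + 3*x⁴ + 12*x³ = 3·(t + x)·(4*t + x)·(x + 4)·(-t + x);  t*x + 4*t + x² + 4*x = (x + 4)·(t + x)
Cancel the common factors (x + 4), (t + x).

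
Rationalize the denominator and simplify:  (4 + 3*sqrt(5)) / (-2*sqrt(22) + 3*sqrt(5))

(-6*sqrt(110) - 45 - 8*sqrt(22) - 12*sqrt(5))/43

Multiply numerator and denominator by 3*sqrt(5) + 2*sqrt(22).
Denominator becomes -43; numerator becomes 12*sqrt(5) + 8*sqrt(22) + 45 + 6*sqrt(110).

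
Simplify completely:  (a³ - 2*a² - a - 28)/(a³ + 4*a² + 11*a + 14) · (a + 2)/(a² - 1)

Factor: a³ - 2*a² - a - 28 = (a² + 2*a + 7)·(a - 4);  a³ + 4*a² + 11*a + 14 = (a² + 2*a + 7)·(a + 2);  a² - 1 = (a + 1)·(a - 1)
Cancel the common factors (a² + 2*a + 7), (a + 2).

(a - 4)/(a² - 1)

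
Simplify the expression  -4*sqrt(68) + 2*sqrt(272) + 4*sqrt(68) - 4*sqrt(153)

-4*sqrt(17)

4*sqrt(68) = 8*sqrt(17); 2*sqrt(272) = 8*sqrt(17); 4*sqrt(68) = 8*sqrt(17); 4*sqrt(153) = 12*sqrt(17)
Combine: (-8 + 8 + 8 - 12)·sqrt(17) = -4*sqrt(17)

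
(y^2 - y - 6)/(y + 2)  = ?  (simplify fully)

Factor: y^2 - y - 6 = (y + 2)*(y - 3)
Cancel the common factor (y + 2).

y - 3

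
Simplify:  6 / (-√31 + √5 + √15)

Group as (√5 + √15) - √31; multiply by (√5 + √15) + √31, then rationalise the remaining surd.

(66*√31 + 126*√15 + 246*√5 + 60*√93)/179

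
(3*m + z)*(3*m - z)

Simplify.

9*m**2 - z**2

Difference of squares with P = 3*m, Q = z.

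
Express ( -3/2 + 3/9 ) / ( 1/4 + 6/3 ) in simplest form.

Numerator: -3/2 + 3/9 = -7/6
Denominator: 1/4 + 6/3 = 9/4
Divide: (-7/6) · (4/9) = -14/27

-14/27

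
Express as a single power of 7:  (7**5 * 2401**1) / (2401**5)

7**(-11)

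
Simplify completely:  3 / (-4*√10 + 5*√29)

(12*√10 + 15*√29)/565

Multiply numerator and denominator by 4*√10 + 5*√29.
Denominator becomes 565; numerator becomes 12*√10 + 15*√29.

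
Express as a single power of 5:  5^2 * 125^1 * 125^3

5^2 = 5^2; 125^1 = 5^3; 125^3 = 5^9
Combine exponents: 5^14

5^14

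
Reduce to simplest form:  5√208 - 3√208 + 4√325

5√208 = 20*√13; 3√208 = 12*√13; 4√325 = 20*√13
Combine: (20 - 12 + 20)·√13 = 28*√13

28*√13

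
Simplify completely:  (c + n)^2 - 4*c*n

Expand the square and combine the 4*c*n term.

(c - n)^2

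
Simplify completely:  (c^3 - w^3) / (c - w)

c^2 + c*w + w^2

Apply the difference-of-cubes factorisation and cancel (c - w).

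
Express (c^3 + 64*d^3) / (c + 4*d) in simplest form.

c^2 - 4*c*d + 16*d^2

(4*d)^3 + c^3 = (c + 4*d)(c^2 - 4*c*d + 16*d^2).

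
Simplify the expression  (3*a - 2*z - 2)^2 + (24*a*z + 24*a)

Expand the square and combine the (24*a*z + 24*a) term.

(3*a + 2*z + 2)^2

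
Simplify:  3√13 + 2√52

7*√13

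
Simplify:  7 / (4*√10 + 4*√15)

(-7*√10 + 7*√15)/20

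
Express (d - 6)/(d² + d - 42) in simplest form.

Factor: d² + d - 42 = (d - 6)·(d + 7)
Cancel the common factor (d - 6).

1/(d + 7)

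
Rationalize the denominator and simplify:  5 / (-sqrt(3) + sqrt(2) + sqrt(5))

(-10*sqrt(3) + 15*sqrt(2) + 5*sqrt(30))/12

Group as (sqrt(2) + sqrt(5)) - sqrt(3); multiply by (sqrt(2) + sqrt(5)) + sqrt(3), then rationalise the remaining surd.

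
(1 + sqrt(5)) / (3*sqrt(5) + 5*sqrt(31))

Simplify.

(-15 - 3*sqrt(5) + 5*sqrt(31) + 5*sqrt(155))/730

Multiply numerator and denominator by -5*sqrt(31) + 3*sqrt(5).
Denominator becomes -730; numerator becomes -5*sqrt(155) - 5*sqrt(31) + 3*sqrt(5) + 15.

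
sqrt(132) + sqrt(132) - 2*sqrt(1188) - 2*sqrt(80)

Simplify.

sqrt(132) = 2*sqrt(33); sqrt(132) = 2*sqrt(33); 2*sqrt(1188) = 12*sqrt(33); 2*sqrt(80) = 8*sqrt(5)

-8*sqrt(33) - 8*sqrt(5)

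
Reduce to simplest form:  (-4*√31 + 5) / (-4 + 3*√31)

(-352 - √31)/263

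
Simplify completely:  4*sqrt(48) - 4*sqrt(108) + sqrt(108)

4*sqrt(48) = 16*sqrt(3); 4*sqrt(108) = 24*sqrt(3); sqrt(108) = 6*sqrt(3)
Combine: (16 - 24 + 6)·sqrt(3) = -2*sqrt(3)

-2*sqrt(3)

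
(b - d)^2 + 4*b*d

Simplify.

(b + d)^2

Expand the square and combine the 4*b*d term.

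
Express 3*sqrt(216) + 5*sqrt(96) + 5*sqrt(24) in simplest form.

48*sqrt(6)

3*sqrt(216) = 18*sqrt(6); 5*sqrt(96) = 20*sqrt(6); 5*sqrt(24) = 10*sqrt(6)
Combine: (18 + 20 + 10)·sqrt(6) = 48*sqrt(6)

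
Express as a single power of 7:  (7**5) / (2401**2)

7**(-3)

7**5 = 7**5; 2401**2 = 7**8
Combine exponents: 7**(-3)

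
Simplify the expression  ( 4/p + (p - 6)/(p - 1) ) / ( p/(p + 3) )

(p³ + p² - 10*p - 12)/(p³ - p²)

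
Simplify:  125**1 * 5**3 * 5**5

5**11

125**1 = 5**3; 5**3 = 5**3; 5**5 = 5**5
Combine exponents: 5**11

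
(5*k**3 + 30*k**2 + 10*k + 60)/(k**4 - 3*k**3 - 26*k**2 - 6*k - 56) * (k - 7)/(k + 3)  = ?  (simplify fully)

(5*k + 30)/(k**2 + 7*k + 12)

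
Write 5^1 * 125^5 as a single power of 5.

5^16

5^1 = 5^1; 125^5 = 5^15
Combine exponents: 5^16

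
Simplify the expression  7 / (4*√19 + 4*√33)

(-√19 + √33)/8

Multiply numerator and denominator by -4*√33 + 4*√19.
Denominator becomes -224; numerator becomes -28*√33 + 28*√19.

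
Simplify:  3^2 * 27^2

3^2 = 3^2; 27^2 = 3^6
Combine exponents: 3^8

3^8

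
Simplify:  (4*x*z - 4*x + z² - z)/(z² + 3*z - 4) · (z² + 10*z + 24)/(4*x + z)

Factor: 4*x*z - 4*x + z² - z = (4*x + z)·(z - 1);  z² + 3*z - 4 = (z - 1)·(z + 4);  z² + 10*z + 24 = (z + 6)·(z + 4)
Cancel the common factors (z + 4), (4*x + z), (z - 1).

z + 6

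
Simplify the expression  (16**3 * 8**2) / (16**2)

16**3 = 2**12; 8**2 = 2**6; 16**2 = 2**8
Combine exponents: 2**10

2**10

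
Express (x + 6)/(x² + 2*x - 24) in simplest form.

Factor: x² + 2*x - 24 = (x - 4)·(x + 6)
Cancel the common factor (x + 6).

1/(x - 4)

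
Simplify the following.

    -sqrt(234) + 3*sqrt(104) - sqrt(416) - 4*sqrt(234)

sqrt(234) = 3*sqrt(26); 3*sqrt(104) = 6*sqrt(26); sqrt(416) = 4*sqrt(26); 4*sqrt(234) = 12*sqrt(26)
Combine: (-3 + 6 - 4 - 12)·sqrt(26) = -13*sqrt(26)

-13*sqrt(26)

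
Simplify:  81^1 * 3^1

81^1 = 3^4; 3^1 = 3^1
Combine exponents: 3^5

3^5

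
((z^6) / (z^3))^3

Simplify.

Inside the bracket: z^3
Raise to the power 3: z^9

z^9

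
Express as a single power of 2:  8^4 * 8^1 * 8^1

8^4 = 2^12; 8^1 = 2^3; 8^1 = 2^3
Combine exponents: 2^18

2^18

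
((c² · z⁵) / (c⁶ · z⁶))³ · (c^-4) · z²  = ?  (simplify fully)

Inside the bracket: (c^-4) · (z^-1)
Raise to the power 3: (c^-12) · (z^-3)
Multiply by (c^-4) · z²: add exponents.

1/(c^16*z)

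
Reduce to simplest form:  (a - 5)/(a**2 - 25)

Factor: a**2 - 25 = (a - 5)*(a + 5)
Cancel the common factor (a - 5).

1/(a + 5)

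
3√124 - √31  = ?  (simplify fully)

3√124 = 6*√31; √31 = √31
Combine: (6 - 1)·√31 = 5*√31

5*√31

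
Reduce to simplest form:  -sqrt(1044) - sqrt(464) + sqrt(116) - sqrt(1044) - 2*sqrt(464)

-22*sqrt(29)

sqrt(1044) = 6*sqrt(29); sqrt(464) = 4*sqrt(29); sqrt(116) = 2*sqrt(29); sqrt(1044) = 6*sqrt(29); 2*sqrt(464) = 8*sqrt(29)
Combine: (-6 - 4 + 2 - 6 - 8)·sqrt(29) = -22*sqrt(29)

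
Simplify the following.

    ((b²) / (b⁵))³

Inside the bracket: (b^-3)
Raise to the power 3: (b^-9)

b^(-9)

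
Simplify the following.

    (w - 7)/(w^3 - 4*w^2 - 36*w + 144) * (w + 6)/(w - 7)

1/(w^2 - 10*w + 24)

Factor: w^3 - 4*w^2 - 36*w + 144 = (w - 4)*(w + 6)*(w - 6)
Cancel the common factors (w - 7), (w + 6).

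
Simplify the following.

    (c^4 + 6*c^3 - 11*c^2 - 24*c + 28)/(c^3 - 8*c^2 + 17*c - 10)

(c^2 + 9*c + 14)/(c - 5)

Factor: c^4 + 6*c^3 - 11*c^2 - 24*c + 28 = (c - 2)*(c + 7)*(c - 1)*(c + 2);  c^3 - 8*c^2 + 17*c - 10 = (c - 1)*(c - 2)*(c - 5)
Cancel the common factors (c - 2), (c - 1).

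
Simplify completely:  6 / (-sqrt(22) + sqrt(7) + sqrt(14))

(6*sqrt(22) + 90*sqrt(14) + 174*sqrt(7) + 168*sqrt(11))/391

Group as (sqrt(7) + sqrt(14)) - sqrt(22); multiply by (sqrt(7) + sqrt(14)) + sqrt(22), then rationalise the remaining surd.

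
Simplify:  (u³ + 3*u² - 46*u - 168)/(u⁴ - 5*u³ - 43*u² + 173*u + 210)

(u + 4)/(u² - 4*u - 5)

Factor: u³ + 3*u² - 46*u - 168 = (u - 7)·(u + 4)·(u + 6);  u⁴ - 5*u³ - 43*u² + 173*u + 210 = (u - 7)·(u - 5)·(u + 6)·(u + 1)
Cancel the common factors (u + 6), (u - 7).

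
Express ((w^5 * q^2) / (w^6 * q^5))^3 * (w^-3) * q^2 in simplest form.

1/(q^7*w^6)

Inside the bracket: (w^-1) * (q^-3)
Raise to the power 3: (w^-3) * (q^-9)
Multiply by (w^-3) * q^2: add exponents.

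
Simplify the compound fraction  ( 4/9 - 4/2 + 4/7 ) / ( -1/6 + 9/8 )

Numerator: 4/9 - 4/2 + 4/7 = -62/63
Denominator: -1/6 + 9/8 = 23/24
Divide: (-62/63) · (24/23) = -496/483

-496/483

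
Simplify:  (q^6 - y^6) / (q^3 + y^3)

Factor q^6 - y^6 and cancel (q^3 + y^3).

q^3 - y^3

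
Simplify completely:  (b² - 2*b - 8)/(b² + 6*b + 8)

(b - 4)/(b + 4)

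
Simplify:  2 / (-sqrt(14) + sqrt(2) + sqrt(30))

(-21*sqrt(2) - 2*sqrt(210) + 9*sqrt(14) + 7*sqrt(30))/21

Group as (sqrt(2) + sqrt(30)) - sqrt(14); multiply by (sqrt(2) + sqrt(30)) + sqrt(14), then rationalise the remaining surd.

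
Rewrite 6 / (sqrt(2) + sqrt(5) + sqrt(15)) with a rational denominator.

(-6*sqrt(5) - 9*sqrt(2) + 5*sqrt(6) + 4*sqrt(15))/2

Group as (sqrt(2) + sqrt(15)) + sqrt(5); multiply by (sqrt(2) + sqrt(15)) - sqrt(5), then rationalise the remaining surd.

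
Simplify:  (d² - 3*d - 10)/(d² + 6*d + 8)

(d - 5)/(d + 4)

Factor: d² - 3*d - 10 = (d + 2)·(d - 5);  d² + 6*d + 8 = (d + 2)·(d + 4)
Cancel the common factor (d + 2).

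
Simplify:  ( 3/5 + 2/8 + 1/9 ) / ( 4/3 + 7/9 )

Numerator: 3/5 + 2/8 + 1/9 = 173/180
Denominator: 4/3 + 7/9 = 19/9
Divide: (173/180) · (9/19) = 173/380

173/380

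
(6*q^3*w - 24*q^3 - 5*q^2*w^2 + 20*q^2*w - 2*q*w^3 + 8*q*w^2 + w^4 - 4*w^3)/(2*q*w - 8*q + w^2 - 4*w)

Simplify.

3*q^2 - 4*q*w + w^2

Factor: 6*q^3*w - 24*q^3 - 5*q^2*w^2 + 20*q^2*w - 2*q*w^3 + 8*q*w^2 + w^4 - 4*w^3 = (w - 4)*(2*q + w)*(-3*q + w)*(-q + w);  2*q*w - 8*q + w^2 - 4*w = (2*q + w)*(w - 4)
Cancel the common factors (2*q + w), (w - 4).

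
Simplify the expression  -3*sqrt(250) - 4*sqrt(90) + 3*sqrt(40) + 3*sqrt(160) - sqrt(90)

3*sqrt(250) = 15*sqrt(10); 4*sqrt(90) = 12*sqrt(10); 3*sqrt(40) = 6*sqrt(10); 3*sqrt(160) = 12*sqrt(10); sqrt(90) = 3*sqrt(10)
Combine: (-15 - 12 + 6 + 12 - 3)·sqrt(10) = -12*sqrt(10)

-12*sqrt(10)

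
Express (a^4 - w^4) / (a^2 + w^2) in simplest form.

Factor a^4 - w^4 and cancel (a^2 + w^2).

a^2 - w^2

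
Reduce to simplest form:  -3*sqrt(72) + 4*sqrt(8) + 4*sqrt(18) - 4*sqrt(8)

-6*sqrt(2)

3*sqrt(72) = 18*sqrt(2); 4*sqrt(8) = 8*sqrt(2); 4*sqrt(18) = 12*sqrt(2); 4*sqrt(8) = 8*sqrt(2)
Combine: (-18 + 8 + 12 - 8)·sqrt(2) = -6*sqrt(2)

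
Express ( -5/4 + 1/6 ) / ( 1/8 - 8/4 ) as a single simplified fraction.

Numerator: -5/4 + 1/6 = -13/12
Denominator: 1/8 - 8/4 = -15/8
Divide: (-13/12) · (-8/15) = 26/45

26/45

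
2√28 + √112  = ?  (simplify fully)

2√28 = 4*√7; √112 = 4*√7
Combine: (4 + 4)·√7 = 8*√7

8*√7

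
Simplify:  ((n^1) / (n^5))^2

n^(-8)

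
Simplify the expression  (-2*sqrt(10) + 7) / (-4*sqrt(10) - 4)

(-sqrt(10) + 3)/4

Multiply numerator and denominator by -4 + 4*sqrt(10).
Denominator becomes -144; numerator becomes -108 + 36*sqrt(10).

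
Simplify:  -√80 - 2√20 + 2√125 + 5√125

27*√5

√80 = 4*√5; 2√20 = 4*√5; 2√125 = 10*√5; 5√125 = 25*√5
Combine: (-4 - 4 + 10 + 25)·√5 = 27*√5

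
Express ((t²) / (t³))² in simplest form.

t^(-2)

Inside the bracket: (t^-1)
Raise to the power 2: (t^-2)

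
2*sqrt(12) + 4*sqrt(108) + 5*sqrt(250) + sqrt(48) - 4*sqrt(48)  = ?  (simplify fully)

2*sqrt(12) = 4*sqrt(3); 4*sqrt(108) = 24*sqrt(3); 5*sqrt(250) = 25*sqrt(10); sqrt(48) = 4*sqrt(3); 4*sqrt(48) = 16*sqrt(3)

16*sqrt(3) + 25*sqrt(10)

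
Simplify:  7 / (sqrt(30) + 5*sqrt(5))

(-7*sqrt(30) + 35*sqrt(5))/95

Multiply numerator and denominator by -5*sqrt(5) + sqrt(30).
Denominator becomes -95; numerator becomes -35*sqrt(5) + 7*sqrt(30).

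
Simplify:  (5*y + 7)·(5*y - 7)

Difference of squares with P = 5*y, Q = 7.

25*y² - 49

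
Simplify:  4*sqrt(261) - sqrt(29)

4*sqrt(261) = 12*sqrt(29); sqrt(29) = sqrt(29)
Combine: (12 - 1)·sqrt(29) = 11*sqrt(29)

11*sqrt(29)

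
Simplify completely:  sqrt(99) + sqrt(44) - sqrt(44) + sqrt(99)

sqrt(99) = 3*sqrt(11); sqrt(44) = 2*sqrt(11); sqrt(44) = 2*sqrt(11); sqrt(99) = 3*sqrt(11)
Combine: (3 + 2 - 2 + 3)·sqrt(11) = 6*sqrt(11)

6*sqrt(11)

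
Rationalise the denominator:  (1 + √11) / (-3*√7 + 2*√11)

Multiply numerator and denominator by 2*√11 + 3*√7.
Denominator becomes -19; numerator becomes 2*√11 + 3*√7 + 22 + 3*√77.

(-3*√77 - 22 - 3*√7 - 2*√11)/19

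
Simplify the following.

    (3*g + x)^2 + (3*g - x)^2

18*g^2 + 2*x^2

Write as f((3*g),x) + f((3*g),-x) and expand.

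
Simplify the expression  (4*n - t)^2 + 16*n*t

(4*n + t)^2

Expand the square and combine the 16*n*t term.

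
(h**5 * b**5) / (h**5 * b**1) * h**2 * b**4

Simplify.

Quotient: b**4
Multiply by h**2 * b**4: add exponents.

b**8*h**2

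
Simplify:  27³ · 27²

27³ = 3^9; 27² = 3^6
Combine exponents: 3^15

3^15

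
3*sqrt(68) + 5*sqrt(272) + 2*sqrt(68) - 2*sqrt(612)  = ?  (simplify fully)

18*sqrt(17)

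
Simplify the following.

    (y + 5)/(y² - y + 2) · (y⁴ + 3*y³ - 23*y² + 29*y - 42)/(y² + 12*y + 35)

y - 3

Factor: y⁴ + 3*y³ - 23*y² + 29*y - 42 = (y² - y + 2)·(y - 3)·(y + 7);  y² + 12*y + 35 = (y + 7)·(y + 5)
Cancel the common factors (y² - y + 2), (y + 5), (y + 7).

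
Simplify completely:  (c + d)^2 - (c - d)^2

4*c*d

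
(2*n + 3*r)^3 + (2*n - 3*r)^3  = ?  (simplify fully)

16*n^3 + 108*n*r^2

Write as f((2*n),(3*r)) + f((2*n),-(3*r)) and expand.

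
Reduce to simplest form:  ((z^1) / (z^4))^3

Inside the bracket: (z^-3)
Raise to the power 3: (z^-9)

z^(-9)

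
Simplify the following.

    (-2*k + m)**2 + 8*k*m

After expansion: 4*k**2 + 4*k*m + m**2 — a perfect-square trinomial.

(2*k + m)**2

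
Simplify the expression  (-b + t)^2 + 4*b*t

(b + t)^2

Expanding gives b^2 + 2*b*t + t^2, a perfect square.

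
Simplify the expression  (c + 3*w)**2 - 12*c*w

Expanding gives c**2 - 6*c*w + 9*w**2, a perfect square.

(c - 3*w)**2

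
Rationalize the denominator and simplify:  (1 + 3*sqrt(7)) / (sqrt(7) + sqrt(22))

Multiply numerator and denominator by -sqrt(22) + sqrt(7).
Denominator becomes -15; numerator becomes -3*sqrt(154) - sqrt(22) + sqrt(7) + 21.

(-21 - sqrt(7) + sqrt(22) + 3*sqrt(154))/15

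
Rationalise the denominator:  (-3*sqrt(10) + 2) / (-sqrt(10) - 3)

-11*sqrt(10) + 36

Multiply numerator and denominator by -3 + sqrt(10).
Denominator becomes -1; numerator becomes -36 + 11*sqrt(10).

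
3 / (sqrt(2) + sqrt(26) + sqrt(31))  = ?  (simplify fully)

(-12*sqrt(403) - 9*sqrt(31) + 21*sqrt(26) + 165*sqrt(2))/199

Group as (sqrt(26) + sqrt(31)) + sqrt(2); multiply by (sqrt(26) + sqrt(31)) - sqrt(2), then rationalise the remaining surd.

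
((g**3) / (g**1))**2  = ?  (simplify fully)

Inside the bracket: g**2
Raise to the power 2: g**4

g**4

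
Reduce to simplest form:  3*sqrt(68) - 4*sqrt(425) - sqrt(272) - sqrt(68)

3*sqrt(68) = 6*sqrt(17); 4*sqrt(425) = 20*sqrt(17); sqrt(272) = 4*sqrt(17); sqrt(68) = 2*sqrt(17)
Combine: (6 - 20 - 4 - 2)·sqrt(17) = -20*sqrt(17)

-20*sqrt(17)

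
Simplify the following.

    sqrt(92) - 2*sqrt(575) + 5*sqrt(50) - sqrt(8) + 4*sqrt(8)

sqrt(92) = 2*sqrt(23); 2*sqrt(575) = 10*sqrt(23); 5*sqrt(50) = 25*sqrt(2); sqrt(8) = 2*sqrt(2); 4*sqrt(8) = 8*sqrt(2)

-8*sqrt(23) + 31*sqrt(2)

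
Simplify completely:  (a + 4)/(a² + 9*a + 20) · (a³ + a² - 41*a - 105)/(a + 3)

a - 7

Factor: a² + 9*a + 20 = (a + 4)·(a + 5);  a³ + a² - 41*a - 105 = (a + 3)·(a - 7)·(a + 5)
Cancel the common factors (a + 4), (a + 3), (a + 5).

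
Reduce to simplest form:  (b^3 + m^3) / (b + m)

b^2 - b*m + m^2

Apply the sum-of-cubes factorisation and cancel (b + m).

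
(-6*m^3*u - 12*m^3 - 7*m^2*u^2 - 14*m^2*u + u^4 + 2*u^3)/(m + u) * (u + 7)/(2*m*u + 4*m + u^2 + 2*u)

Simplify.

-3*m*u - 21*m + u^2 + 7*u

Factor: -6*m^3*u - 12*m^3 - 7*m^2*u^2 - 14*m^2*u + u^4 + 2*u^3 = (2*m + u)*(-3*m + u)*(u + 2)*(m + u);  2*m*u + 4*m + u^2 + 2*u = (2*m + u)*(u + 2)
Cancel the common factors (u + 2), (2*m + u), (m + u).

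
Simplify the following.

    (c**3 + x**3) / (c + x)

c**2 - c*x + x**2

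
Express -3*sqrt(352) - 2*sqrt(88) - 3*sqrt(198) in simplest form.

-25*sqrt(22)

3*sqrt(352) = 12*sqrt(22); 2*sqrt(88) = 4*sqrt(22); 3*sqrt(198) = 9*sqrt(22)
Combine: (-12 - 4 - 9)·sqrt(22) = -25*sqrt(22)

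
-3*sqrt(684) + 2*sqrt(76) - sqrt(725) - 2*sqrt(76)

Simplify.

3*sqrt(684) = 18*sqrt(19); 2*sqrt(76) = 4*sqrt(19); sqrt(725) = 5*sqrt(29); 2*sqrt(76) = 4*sqrt(19)

-18*sqrt(19) - 5*sqrt(29)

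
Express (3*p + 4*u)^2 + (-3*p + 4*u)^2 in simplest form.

18*p^2 + 32*u^2

Binomially expand both and collect terms in (4*u), (3*p).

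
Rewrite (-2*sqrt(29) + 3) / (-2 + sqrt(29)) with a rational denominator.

(-52 - sqrt(29))/25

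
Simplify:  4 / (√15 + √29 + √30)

Group as (√15 + √29) + √30; multiply by (√15 + √29) - √30, then rationalise the remaining surd.

(-15*√58 + 7*√30 + 8*√29 + 22*√15)/193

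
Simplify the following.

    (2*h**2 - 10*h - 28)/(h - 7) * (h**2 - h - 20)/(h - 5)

2*h**2 + 12*h + 16

Factor: 2*h**2 - 10*h - 28 = 2*(h + 2)*(h - 7);  h**2 - h - 20 = (h - 5)*(h + 4)
Cancel the common factors (h - 7), (h - 5).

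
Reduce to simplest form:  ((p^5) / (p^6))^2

p^(-2)

Inside the bracket: (p^-1)
Raise to the power 2: (p^-2)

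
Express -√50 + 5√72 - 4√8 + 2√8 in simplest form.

√50 = 5*√2; 5√72 = 30*√2; 4√8 = 8*√2; 2√8 = 4*√2
Combine: (-5 + 30 - 8 + 4)·√2 = 21*√2

21*√2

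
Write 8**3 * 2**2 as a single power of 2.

2**11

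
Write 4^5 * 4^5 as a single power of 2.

4^5 = 2^10; 4^5 = 2^10
Combine exponents: 2^20

2^20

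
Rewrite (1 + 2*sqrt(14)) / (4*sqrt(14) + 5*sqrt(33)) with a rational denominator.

Multiply numerator and denominator by -5*sqrt(33) + 4*sqrt(14).
Denominator becomes -601; numerator becomes -10*sqrt(462) - 5*sqrt(33) + 4*sqrt(14) + 112.

(-112 - 4*sqrt(14) + 5*sqrt(33) + 10*sqrt(462))/601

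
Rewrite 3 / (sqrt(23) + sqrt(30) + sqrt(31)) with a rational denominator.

Group as (sqrt(23) + sqrt(30)) + sqrt(31); multiply by (sqrt(23) + sqrt(30)) - sqrt(31), then rationalise the remaining surd.

(-3*sqrt(21390) + 33*sqrt(31) + 36*sqrt(30) + 57*sqrt(23))/1138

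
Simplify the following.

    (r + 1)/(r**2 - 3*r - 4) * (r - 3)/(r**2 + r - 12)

Factor: r**2 - 3*r - 4 = (r - 4)*(r + 1);  r**2 + r - 12 = (r - 3)*(r + 4)
Cancel the common factors (r - 3), (r + 1).

1/(r**2 - 16)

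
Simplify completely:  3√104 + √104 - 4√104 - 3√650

-15*√26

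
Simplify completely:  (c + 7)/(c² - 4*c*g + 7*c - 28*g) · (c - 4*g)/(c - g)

Factor: c² - 4*c*g + 7*c - 28*g = (c + 7)·(c - 4*g)
Cancel the common factors (c + 7), (c - 4*g).

1/(c - g)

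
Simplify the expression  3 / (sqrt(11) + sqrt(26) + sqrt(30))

Group as (sqrt(11) + sqrt(30)) + sqrt(26); multiply by (sqrt(11) + sqrt(30)) - sqrt(26), then rationalise the remaining surd.

(-4*sqrt(2145) + 7*sqrt(30) + 15*sqrt(26) + 45*sqrt(11))/365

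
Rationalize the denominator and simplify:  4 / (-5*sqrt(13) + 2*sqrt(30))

(-20*sqrt(13) - 8*sqrt(30))/205

Multiply numerator and denominator by 2*sqrt(30) + 5*sqrt(13).
Denominator becomes -205; numerator becomes 8*sqrt(30) + 20*sqrt(13).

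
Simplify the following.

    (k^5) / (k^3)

Quotient: k^2

k^2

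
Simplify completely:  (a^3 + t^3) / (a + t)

Apply the sum-of-cubes factorisation and cancel (a + t).

a^2 - a*t + t^2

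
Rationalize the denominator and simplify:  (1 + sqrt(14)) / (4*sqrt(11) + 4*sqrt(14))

Multiply numerator and denominator by -4*sqrt(11) + 4*sqrt(14).
Denominator becomes 48; numerator becomes -4*sqrt(154) - 4*sqrt(11) + 4*sqrt(14) + 56.

(-sqrt(154) - sqrt(11) + sqrt(14) + 14)/12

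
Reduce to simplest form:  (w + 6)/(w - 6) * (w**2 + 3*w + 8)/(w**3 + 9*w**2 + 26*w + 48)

Factor: w**3 + 9*w**2 + 26*w + 48 = (w + 6)*(w**2 + 3*w + 8)
Cancel the common factors (w**2 + 3*w + 8), (w + 6).

1/(w - 6)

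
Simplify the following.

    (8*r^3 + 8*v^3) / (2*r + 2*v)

Factor as (a+b)(a^2-ab+b^2) with a=(2*v), b=(2*r).

4*r^2 - 4*r*v + 4*v^2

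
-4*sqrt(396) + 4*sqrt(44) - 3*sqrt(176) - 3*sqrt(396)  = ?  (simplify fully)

4*sqrt(396) = 24*sqrt(11); 4*sqrt(44) = 8*sqrt(11); 3*sqrt(176) = 12*sqrt(11); 3*sqrt(396) = 18*sqrt(11)
Combine: (-24 + 8 - 12 - 18)·sqrt(11) = -46*sqrt(11)

-46*sqrt(11)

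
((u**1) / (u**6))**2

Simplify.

u**(-10)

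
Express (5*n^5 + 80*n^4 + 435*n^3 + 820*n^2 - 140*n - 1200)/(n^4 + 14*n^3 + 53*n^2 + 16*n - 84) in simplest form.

Factor: 5*n^5 + 80*n^4 + 435*n^3 + 820*n^2 - 140*n - 1200 = 5*(n + 6)*(n + 2)*(n + 5)*(n - 1)*(n + 4);  n^4 + 14*n^3 + 53*n^2 + 16*n - 84 = (n - 1)*(n + 7)*(n + 6)*(n + 2)
Cancel the common factors (n + 2), (n + 6), (n - 1).

(5*n^2 + 45*n + 100)/(n + 7)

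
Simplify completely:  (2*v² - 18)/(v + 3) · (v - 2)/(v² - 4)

(2*v - 6)/(v + 2)

Factor: 2*v² - 18 = 2·(v + 3)·(v - 3);  v² - 4 = (v - 2)·(v + 2)
Cancel the common factors (v - 2), (v + 3).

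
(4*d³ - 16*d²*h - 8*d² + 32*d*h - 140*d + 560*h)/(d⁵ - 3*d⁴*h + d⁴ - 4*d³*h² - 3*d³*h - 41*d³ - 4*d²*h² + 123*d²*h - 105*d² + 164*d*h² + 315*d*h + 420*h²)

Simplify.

4/(d² + d*h + 3*d + 3*h)

Factor: 4*d³ - 16*d²*h - 8*d² + 32*d*h - 140*d + 560*h = 4·(d - 4*h)·(d + 5)·(d - 7);  d⁵ - 3*d⁴*h + d⁴ - 4*d³*h² - 3*d³*h - 41*d³ - 4*d²*h² + 123*d²*h - 105*d² + 164*d*h² + 315*d*h + 420*h² = (d + 3)·(d + 5)·(d + h)·(d - 7)·(d - 4*h)
Cancel the common factors (d - 7), (d - 4*h), (d + 5).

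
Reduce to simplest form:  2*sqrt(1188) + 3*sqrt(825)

2*sqrt(1188) = 12*sqrt(33); 3*sqrt(825) = 15*sqrt(33)
Combine: (12 + 15)·sqrt(33) = 27*sqrt(33)

27*sqrt(33)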